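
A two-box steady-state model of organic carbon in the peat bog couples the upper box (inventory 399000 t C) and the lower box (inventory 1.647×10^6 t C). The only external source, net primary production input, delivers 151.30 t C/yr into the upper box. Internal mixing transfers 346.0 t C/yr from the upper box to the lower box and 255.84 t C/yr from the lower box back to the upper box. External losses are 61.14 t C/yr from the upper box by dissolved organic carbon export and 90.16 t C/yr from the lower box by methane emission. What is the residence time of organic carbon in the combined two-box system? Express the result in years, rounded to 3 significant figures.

For the system as a whole, the A↔B exchange is internal and contributes nothing to the throughput; only the external sinks remove mass.
M_total = 399000 + 1.647×10^6 = 2.0460×10^6 t C.
ΣF_external_out = 61.14 + 90.16 = 151.30 t C/yr.
τ = M_total / ΣF_ext = 2.0460×10^6 / 151.30 = 13520 yr.

13500 yr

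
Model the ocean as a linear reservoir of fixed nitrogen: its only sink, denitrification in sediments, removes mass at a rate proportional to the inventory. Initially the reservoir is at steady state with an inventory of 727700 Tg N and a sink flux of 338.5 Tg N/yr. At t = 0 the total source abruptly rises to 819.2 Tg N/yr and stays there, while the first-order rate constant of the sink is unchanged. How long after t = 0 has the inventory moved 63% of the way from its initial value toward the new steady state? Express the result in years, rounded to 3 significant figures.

τ = M₀/F₀ = 727700/338.5 = 2150 yr.
The remaining gap fraction is e^(−t/τ); 63% covered ⇒ e^(−t/τ) = 0.370.
t = −τ ln(0.370) = 2150 × 0.9943 = 2137 yr.

2140 yr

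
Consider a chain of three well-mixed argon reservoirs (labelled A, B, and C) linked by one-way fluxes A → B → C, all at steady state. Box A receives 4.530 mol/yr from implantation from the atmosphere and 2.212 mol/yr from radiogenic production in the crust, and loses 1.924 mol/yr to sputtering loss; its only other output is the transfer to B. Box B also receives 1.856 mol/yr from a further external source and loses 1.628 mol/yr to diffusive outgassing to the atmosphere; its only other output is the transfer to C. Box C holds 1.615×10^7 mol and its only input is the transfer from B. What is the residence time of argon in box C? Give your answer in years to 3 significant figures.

3.20×10^6 yr

Box A: F(A→B) = (4.530 + 2.212) − 1.924 = 4.8180 mol/yr.
Box B: F(B→C) = (4.8180 + 1.856) − 1.628 = 5.0460 mol/yr.
Box C throughput = its input = 5.0460 mol/yr; τ = 1.615×10^7 / 5.0460 = 3.201×10^6 yr.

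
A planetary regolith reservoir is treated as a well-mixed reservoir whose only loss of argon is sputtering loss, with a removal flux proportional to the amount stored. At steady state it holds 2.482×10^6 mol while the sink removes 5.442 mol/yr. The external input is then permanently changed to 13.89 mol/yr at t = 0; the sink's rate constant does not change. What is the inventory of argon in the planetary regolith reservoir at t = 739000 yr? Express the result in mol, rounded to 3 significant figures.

The sink rate constant is k = F₀/M₀ = 5.442/2.482×10^6 = 2.193×10^-6 yr⁻¹.
Solving dM/dt = F₁ − kM with M(0) = M₀ gives M(t) = F₁/k + (M₀ − F₁/k)·e^(−kt).
F₁/k = 13.89/2.193×10^-6 = 6.3350×10^6 mol; kt = 2.193×10^-6 × 739000 = 1.620, e^(−kt) = 0.1978.
M(739000) = 6.3350×10^6 + (2.482×10^6 − 6.3350×10^6) × 0.1978 = 6.3350×10^6 − 762300 = 5.5727×10^6 mol.

5.57×10^6 mol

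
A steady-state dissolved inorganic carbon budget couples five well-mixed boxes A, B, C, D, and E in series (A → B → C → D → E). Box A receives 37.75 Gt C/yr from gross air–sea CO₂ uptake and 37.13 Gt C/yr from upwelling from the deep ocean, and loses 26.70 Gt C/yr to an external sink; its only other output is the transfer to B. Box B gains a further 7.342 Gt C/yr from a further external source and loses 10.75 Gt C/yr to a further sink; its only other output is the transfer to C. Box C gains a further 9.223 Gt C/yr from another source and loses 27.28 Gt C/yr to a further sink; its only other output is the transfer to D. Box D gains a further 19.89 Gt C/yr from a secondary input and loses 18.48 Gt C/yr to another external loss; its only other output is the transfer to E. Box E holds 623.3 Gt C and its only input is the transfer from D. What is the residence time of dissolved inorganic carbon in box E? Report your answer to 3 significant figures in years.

22.2 yr

Box A: F(A→B) = (37.75 + 37.13) − 26.70 = 48.180 Gt C/yr.
Box B: F(B→C) = (48.180 + 7.342) − 10.75 = 44.772 Gt C/yr.
Box C: F(C→D) = (44.772 + 9.223) − 27.28 = 26.715 Gt C/yr.
Box D: F(D→E) = (26.715 + 19.89) − 18.48 = 28.125 Gt C/yr.
Box E throughput = its input = 28.125 Gt C/yr; τ = 623.3 / 28.125 = 22.16 yr.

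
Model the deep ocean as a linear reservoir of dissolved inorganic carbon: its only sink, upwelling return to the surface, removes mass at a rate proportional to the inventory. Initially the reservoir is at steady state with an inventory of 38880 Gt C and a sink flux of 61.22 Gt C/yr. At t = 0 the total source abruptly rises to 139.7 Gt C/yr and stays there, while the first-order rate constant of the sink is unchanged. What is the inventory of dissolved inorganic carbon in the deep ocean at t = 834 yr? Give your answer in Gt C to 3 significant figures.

τ = M₀/F₀ = 38880/61.22 = 635.1 yr; rate constant k = 1/τ.
New steady state M_∞ = F₁/k = F₁·τ = 139.7 × 635.1 = 88722 Gt C.
M(t) = M_∞ + (M₀ − M_∞)·e^(−t/τ); t/τ = 834/635.1 = 1.313, so e^(−t/τ) = 0.2690.
M(t) = 88722 − 49840 × 0.2690 = 75316 Gt C.

75300 Gt C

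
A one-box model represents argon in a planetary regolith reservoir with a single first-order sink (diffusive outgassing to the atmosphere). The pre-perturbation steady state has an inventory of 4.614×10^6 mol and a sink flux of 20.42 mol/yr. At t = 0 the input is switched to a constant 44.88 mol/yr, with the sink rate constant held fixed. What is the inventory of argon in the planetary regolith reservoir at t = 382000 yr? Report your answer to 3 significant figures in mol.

9.12×10^6 mol

τ = M₀/F₀ = 4.614×10^6/20.42 = 226000 yr; rate constant k = 1/τ.
New steady state M_∞ = F₁/k = F₁·τ = 44.88 × 226000 = 1.0141×10^7 mol.
M(t) = M_∞ + (M₀ − M_∞)·e^(−t/τ); t/τ = 382000/226000 = 1.691, so e^(−t/τ) = 0.1844.
M(t) = 1.0141×10^7 − 5.527×10^6 × 0.1844 = 9.1217×10^6 mol.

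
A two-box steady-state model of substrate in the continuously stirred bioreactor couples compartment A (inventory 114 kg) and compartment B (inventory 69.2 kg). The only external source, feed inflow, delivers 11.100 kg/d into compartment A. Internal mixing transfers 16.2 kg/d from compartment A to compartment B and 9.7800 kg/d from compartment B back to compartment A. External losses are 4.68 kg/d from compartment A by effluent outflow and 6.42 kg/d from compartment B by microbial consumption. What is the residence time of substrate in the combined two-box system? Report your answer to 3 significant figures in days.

Residence time in the combined system uses the total inventory and the total *external* removal — internal exchanges between the two boxes cancel.
M_total = 114 + 69.2 = 183.20 kg.
ΣF_external_out = 4.68 + 6.42 = 11.100 kg/d.
τ = M_total / ΣF_ext = 183.20 / 11.100 = 16.50 d.

16.5 d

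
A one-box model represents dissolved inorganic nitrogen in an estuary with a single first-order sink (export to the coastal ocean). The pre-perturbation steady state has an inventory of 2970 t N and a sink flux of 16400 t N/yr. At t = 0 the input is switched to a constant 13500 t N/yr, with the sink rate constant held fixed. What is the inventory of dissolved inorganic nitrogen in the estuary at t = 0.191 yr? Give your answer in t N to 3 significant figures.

Residence time τ = M₀/F₀ = 0.1811 yr. The eventual steady state is M_∞ = M₀·(F₁/F₀) = 2970 × 13500/16400 = 2444.8 t N.
The anomaly ΔM(t) = M(t) − M_∞ decays as ΔM₀·e^(−t/τ) with ΔM₀ = 2970 − 2444.8 = 525.2 t N.
At t = 0.191 yr, e^(−t/τ) = e^(−1.055) = 0.3483, so ΔM = 182.9 t N and M = 2444.8 + 182.9 = 2627.7 t N.

2630 t N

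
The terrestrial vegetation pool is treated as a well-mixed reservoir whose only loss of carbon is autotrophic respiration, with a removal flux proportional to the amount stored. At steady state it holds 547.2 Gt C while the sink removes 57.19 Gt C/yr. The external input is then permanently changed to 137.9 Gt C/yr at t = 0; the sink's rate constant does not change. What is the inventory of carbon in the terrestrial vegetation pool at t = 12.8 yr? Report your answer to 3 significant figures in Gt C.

τ = M₀/F₀ = 547.2/57.19 = 9.568 yr; rate constant k = 1/τ.
New steady state M_∞ = F₁/k = F₁·τ = 137.9 × 9.568 = 1319.4 Gt C.
M(t) = M_∞ + (M₀ − M_∞)·e^(−t/τ); t/τ = 12.8/9.568 = 1.338, so e^(−t/τ) = 0.2624.
M(t) = 1319.4 − 772.2 × 0.2624 = 1116.8 Gt C.

1120 Gt C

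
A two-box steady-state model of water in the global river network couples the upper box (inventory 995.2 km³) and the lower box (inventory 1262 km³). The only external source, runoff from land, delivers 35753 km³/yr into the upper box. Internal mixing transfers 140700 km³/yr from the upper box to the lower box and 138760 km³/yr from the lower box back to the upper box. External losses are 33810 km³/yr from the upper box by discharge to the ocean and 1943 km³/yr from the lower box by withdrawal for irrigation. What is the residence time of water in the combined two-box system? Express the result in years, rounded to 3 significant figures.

Treat the two boxes together as one reservoir: the mixing fluxes between them are internal recycling, so τ = ΣM / Σ(external losses).
M_total = 995.2 + 1262 = 2257.2 km³.
ΣF_external_out = 33810 + 1943 = 35753 km³/yr.
τ = M_total / ΣF_ext = 2257.2 / 35753 = 0.06313 yr.

0.0631 yr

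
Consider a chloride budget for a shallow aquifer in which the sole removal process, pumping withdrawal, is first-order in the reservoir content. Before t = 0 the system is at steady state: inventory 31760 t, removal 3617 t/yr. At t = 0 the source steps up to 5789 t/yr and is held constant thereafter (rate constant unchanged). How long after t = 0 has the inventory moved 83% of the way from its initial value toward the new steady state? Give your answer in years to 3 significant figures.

τ = M₀/F₀ = 31760/3617 = 8.781 yr.
The remaining gap fraction is e^(−t/τ); 83% covered ⇒ e^(−t/τ) = 0.170.
t = −τ ln(0.170) = 8.781 × 1.772 = 15.56 yr.

15.6 yr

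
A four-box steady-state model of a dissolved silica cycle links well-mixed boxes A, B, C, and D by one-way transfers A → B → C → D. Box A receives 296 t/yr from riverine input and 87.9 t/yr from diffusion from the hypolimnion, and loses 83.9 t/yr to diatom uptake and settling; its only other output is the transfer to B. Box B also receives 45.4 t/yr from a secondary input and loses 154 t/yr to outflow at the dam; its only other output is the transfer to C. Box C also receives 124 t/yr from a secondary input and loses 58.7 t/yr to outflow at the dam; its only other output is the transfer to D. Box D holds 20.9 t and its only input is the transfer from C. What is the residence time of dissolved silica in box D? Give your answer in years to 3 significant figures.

0.0814 yr

Box A: F(A→B) = (296 + 87.9) − 83.9 = 300.00 t/yr.
Box B: F(B→C) = (300.00 + 45.4) − 154 = 191.40 t/yr.
Box C: F(C→D) = (191.40 + 124) − 58.7 = 256.70 t/yr.
Box D throughput = its input = 256.70 t/yr; τ = 20.9 / 256.70 = 0.08142 yr.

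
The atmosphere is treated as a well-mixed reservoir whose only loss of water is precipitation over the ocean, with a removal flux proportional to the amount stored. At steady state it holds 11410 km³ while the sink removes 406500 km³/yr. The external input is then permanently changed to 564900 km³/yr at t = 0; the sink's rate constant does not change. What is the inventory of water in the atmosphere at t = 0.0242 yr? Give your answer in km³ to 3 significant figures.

The sink rate constant is k = F₀/M₀ = 406500/11410 = 35.63 yr⁻¹.
Solving dM/dt = F₁ − kM with M(0) = M₀ gives M(t) = F₁/k + (M₀ − F₁/k)·e^(−kt).
F₁/k = 564900/35.63 = 15856 km³; kt = 35.63 × 0.0242 = 0.8622, e^(−kt) = 0.4222.
M(0.0242) = 15856 + (11410 − 15856) × 0.4222 = 15856 − 1877 = 13979 km³.

14000 km³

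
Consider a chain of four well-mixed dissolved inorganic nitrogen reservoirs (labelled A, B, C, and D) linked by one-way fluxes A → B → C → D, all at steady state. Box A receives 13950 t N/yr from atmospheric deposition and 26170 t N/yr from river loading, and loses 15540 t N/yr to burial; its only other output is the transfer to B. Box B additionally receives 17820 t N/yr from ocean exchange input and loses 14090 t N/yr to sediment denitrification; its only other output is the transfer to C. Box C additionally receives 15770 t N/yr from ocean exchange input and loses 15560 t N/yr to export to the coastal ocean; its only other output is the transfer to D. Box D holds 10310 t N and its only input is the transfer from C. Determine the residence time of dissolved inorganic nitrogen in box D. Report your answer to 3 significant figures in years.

0.362 yr

Box A: F(A→B) = (13950 + 26170) − 15540 = 24580 t N/yr.
Box B: F(B→C) = (24580 + 17820) − 14090 = 28310 t N/yr.
Box C: F(C→D) = (28310 + 15770) − 15560 = 28520 t N/yr.
Box D throughput = its input = 28520 t N/yr; τ = 10310 / 28520 = 0.3615 yr.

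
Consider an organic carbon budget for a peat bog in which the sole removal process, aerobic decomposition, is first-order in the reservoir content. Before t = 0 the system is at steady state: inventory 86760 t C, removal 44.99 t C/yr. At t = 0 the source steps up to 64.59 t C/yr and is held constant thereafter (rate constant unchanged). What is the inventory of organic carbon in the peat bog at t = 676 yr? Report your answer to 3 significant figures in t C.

97900 t C

τ = M₀/F₀ = 86760/44.99 = 1928 yr; rate constant k = 1/τ.
New steady state M_∞ = F₁/k = F₁·τ = 64.59 × 1928 = 124560 t C.
M(t) = M_∞ + (M₀ − M_∞)·e^(−t/τ); t/τ = 676/1928 = 0.3505, so e^(−t/τ) = 0.7043.
M(t) = 124560 − 37800 × 0.7043 = 97936 t C.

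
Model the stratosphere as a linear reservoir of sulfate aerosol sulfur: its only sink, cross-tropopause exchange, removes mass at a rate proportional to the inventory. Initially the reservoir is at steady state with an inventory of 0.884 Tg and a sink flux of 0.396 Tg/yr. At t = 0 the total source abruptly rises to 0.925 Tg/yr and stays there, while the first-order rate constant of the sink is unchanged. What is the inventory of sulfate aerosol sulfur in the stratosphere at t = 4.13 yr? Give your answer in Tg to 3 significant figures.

1.88 Tg

τ = M₀/F₀ = 0.884/0.396 = 2.232 yr; rate constant k = 1/τ.
New steady state M_∞ = F₁/k = F₁·τ = 0.925 × 2.232 = 2.0649 Tg.
M(t) = M_∞ + (M₀ − M_∞)·e^(−t/τ); t/τ = 4.13/2.232 = 1.850, so e^(−t/τ) = 0.1572.
M(t) = 2.0649 − 1.181 × 0.1572 = 1.8792 Tg.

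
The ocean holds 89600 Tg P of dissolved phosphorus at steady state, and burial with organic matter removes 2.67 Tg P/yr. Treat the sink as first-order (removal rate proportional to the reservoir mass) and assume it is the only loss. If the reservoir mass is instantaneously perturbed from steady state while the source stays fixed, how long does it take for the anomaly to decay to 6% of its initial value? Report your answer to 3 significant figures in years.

For a linear reservoir the anomaly decays as exp(−t/τ) with τ = M/F = 89600/2.67 = 33560 yr.
exp(−t/τ) = 0.06 ⇒ t = −τ ln(0.06) = 33560 × 2.813 = 94410 yr.

94400 yr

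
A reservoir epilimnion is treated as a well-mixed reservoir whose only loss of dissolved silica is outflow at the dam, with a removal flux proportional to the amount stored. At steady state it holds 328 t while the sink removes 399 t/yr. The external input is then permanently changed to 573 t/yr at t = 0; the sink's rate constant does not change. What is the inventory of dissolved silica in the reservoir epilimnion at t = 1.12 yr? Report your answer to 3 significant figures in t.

434 t

Residence time τ = M₀/F₀ = 0.8221 yr. The eventual steady state is M_∞ = M₀·(F₁/F₀) = 328 × 573/399 = 471.04 t.
The anomaly ΔM(t) = M(t) − M_∞ decays as ΔM₀·e^(−t/τ) with ΔM₀ = 328 − 471.04 = −143.0 t.
At t = 1.12 yr, e^(−t/τ) = e^(−1.362) = 0.2560, so ΔM = −36.62 t and M = 471.04 − 36.62 = 434.41 t.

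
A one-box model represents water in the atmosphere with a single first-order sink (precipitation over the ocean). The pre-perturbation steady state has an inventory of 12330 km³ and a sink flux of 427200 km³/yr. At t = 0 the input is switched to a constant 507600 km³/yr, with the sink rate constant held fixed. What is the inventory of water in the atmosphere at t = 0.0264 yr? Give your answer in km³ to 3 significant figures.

τ = M₀/F₀ = 12330/427200 = 0.02886 yr; rate constant k = 1/τ.
New steady state M_∞ = F₁/k = F₁·τ = 507600 × 0.02886 = 14651 km³.
M(t) = M_∞ + (M₀ − M_∞)·e^(−t/τ); t/τ = 0.0264/0.02886 = 0.9147, so e^(−t/τ) = 0.4006.
M(t) = 14651 − 2321 × 0.4006 = 13721 km³.

13700 km³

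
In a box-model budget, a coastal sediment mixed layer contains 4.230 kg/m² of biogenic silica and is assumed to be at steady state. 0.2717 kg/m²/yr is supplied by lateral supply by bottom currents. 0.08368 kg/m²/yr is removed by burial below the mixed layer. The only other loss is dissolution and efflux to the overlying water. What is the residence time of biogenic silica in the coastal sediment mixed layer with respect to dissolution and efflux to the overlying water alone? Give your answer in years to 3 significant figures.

At steady state ΣF_in = ΣF_out.
ΣF_in = 0.27170 kg/m²/yr.
Dissolution and efflux to the overlying water flux = ΣF_in − (0.08368) = 0.27170 − 0.08368 = 0.1880 kg/m²/yr.
τ = M / F = 4.230 / 0.1880 = 22.50 yr.

22.5 yr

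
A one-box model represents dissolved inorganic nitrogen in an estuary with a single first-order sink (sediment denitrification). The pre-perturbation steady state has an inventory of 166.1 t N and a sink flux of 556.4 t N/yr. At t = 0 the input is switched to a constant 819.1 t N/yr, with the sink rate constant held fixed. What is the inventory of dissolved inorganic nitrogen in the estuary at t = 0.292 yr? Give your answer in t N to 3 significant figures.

τ = M₀/F₀ = 166.1/556.4 = 0.2985 yr; rate constant k = 1/τ.
New steady state M_∞ = F₁/k = F₁·τ = 819.1 × 0.2985 = 244.52 t N.
M(t) = M_∞ + (M₀ − M_∞)·e^(−t/τ); t/τ = 0.292/0.2985 = 0.9781, so e^(−t/τ) = 0.3760.
M(t) = 244.52 − 78.42 × 0.3760 = 215.04 t N.

215 t N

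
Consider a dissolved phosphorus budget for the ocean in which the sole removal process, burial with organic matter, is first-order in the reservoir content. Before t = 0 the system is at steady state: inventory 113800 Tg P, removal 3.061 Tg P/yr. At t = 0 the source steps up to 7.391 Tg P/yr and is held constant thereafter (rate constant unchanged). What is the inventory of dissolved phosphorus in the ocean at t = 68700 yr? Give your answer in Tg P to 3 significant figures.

249000 Tg P

τ = M₀/F₀ = 113800/3.061 = 37180 yr; rate constant k = 1/τ.
New steady state M_∞ = F₁/k = F₁·τ = 7.391 × 37180 = 274780 Tg P.
M(t) = M_∞ + (M₀ − M_∞)·e^(−t/τ); t/τ = 68700/37180 = 1.848, so e^(−t/τ) = 0.1576.
M(t) = 274780 − 161000 × 0.1576 = 249410 Tg P.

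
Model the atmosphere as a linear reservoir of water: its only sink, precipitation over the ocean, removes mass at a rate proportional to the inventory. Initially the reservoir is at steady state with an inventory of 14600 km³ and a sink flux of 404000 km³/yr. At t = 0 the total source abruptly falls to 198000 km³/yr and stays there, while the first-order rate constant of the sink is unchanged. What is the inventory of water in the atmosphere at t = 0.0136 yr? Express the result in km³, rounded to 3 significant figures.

12300 km³

Residence time τ = M₀/F₀ = 0.03614 yr. The eventual steady state is M_∞ = M₀·(F₁/F₀) = 14600 × 198000/404000 = 7155.4 km³.
The anomaly ΔM(t) = M(t) − M_∞ decays as ΔM₀·e^(−t/τ) with ΔM₀ = 14600 − 7155.4 = 7445 km³.
At t = 0.0136 yr, e^(−t/τ) = e^(−0.3763) = 0.6864, so ΔM = 5110 km³ and M = 7155.4 + 5110 = 12265 km³.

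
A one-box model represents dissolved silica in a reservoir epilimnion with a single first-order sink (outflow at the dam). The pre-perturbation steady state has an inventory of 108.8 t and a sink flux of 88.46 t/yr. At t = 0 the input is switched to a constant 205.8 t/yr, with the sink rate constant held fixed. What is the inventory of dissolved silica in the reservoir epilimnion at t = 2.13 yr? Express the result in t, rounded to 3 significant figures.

τ = M₀/F₀ = 108.8/88.46 = 1.230 yr; rate constant k = 1/τ.
New steady state M_∞ = F₁/k = F₁·τ = 205.8 × 1.230 = 253.12 t.
M(t) = M_∞ + (M₀ − M_∞)·e^(−t/τ); t/τ = 2.13/1.230 = 1.732, so e^(−t/τ) = 0.1770.
M(t) = 253.12 − 144.3 × 0.1770 = 227.58 t.

228 t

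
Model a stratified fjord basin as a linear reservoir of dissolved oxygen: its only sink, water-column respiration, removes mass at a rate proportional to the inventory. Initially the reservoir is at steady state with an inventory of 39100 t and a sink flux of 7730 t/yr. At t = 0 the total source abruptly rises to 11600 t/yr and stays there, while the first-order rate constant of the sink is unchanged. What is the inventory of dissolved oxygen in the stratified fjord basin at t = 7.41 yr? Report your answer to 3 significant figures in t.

τ = M₀/F₀ = 39100/7730 = 5.058 yr; rate constant k = 1/τ.
New steady state M_∞ = F₁/k = F₁·τ = 11600 × 5.058 = 58675 t.
M(t) = M_∞ + (M₀ − M_∞)·e^(−t/τ); t/τ = 7.41/5.058 = 1.465, so e^(−t/τ) = 0.2311.
M(t) = 58675 − 19580 × 0.2311 = 54152 t.

54200 t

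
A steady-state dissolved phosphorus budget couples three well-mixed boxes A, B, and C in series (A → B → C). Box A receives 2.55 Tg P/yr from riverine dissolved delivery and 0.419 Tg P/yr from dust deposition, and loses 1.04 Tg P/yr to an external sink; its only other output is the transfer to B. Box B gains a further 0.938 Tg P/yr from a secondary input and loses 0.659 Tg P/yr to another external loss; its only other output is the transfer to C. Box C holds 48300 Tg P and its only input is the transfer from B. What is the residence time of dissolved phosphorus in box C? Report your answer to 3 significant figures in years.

Box A: F(A→B) = (2.55 + 0.419) − 1.04 = 1.9290 Tg P/yr.
Box B: F(B→C) = (1.9290 + 0.938) − 0.659 = 2.2080 Tg P/yr.
Box C throughput = its input = 2.2080 Tg P/yr; τ = 48300 / 2.2080 = 21870 yr.

21900 yr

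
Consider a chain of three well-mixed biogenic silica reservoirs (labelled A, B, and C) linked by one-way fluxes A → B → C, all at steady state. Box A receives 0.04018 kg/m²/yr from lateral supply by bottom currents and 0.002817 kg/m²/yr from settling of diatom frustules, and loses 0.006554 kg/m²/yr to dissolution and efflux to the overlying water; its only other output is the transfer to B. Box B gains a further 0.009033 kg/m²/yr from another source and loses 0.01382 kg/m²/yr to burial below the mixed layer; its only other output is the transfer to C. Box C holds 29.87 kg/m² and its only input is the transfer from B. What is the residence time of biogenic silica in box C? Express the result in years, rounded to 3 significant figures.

944 yr

Box A: F(A→B) = (0.04018 + 0.002817) − 0.006554 = 0.036443 kg/m²/yr.
Box B: F(B→C) = (0.036443 + 0.009033) − 0.01382 = 0.031656 kg/m²/yr.
Box C throughput = its input = 0.031656 kg/m²/yr; τ = 29.87 / 0.031656 = 943.6 yr.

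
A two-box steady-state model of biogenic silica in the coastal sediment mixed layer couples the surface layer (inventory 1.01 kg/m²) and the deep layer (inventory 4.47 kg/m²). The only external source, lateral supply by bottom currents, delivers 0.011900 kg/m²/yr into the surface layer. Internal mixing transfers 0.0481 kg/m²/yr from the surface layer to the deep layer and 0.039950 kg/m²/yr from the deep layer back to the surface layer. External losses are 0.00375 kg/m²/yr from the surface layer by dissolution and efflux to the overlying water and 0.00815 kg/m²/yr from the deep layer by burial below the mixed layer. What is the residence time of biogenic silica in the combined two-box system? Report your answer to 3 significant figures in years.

461 yr

Treat the two boxes together as one reservoir: the mixing fluxes between them are internal recycling, so τ = ΣM / Σ(external losses).
M_total = 1.01 + 4.47 = 5.4800 kg/m².
ΣF_external_out = 0.00375 + 0.00815 = 0.011900 kg/m²/yr.
τ = M_total / ΣF_ext = 5.4800 / 0.011900 = 460.5 yr.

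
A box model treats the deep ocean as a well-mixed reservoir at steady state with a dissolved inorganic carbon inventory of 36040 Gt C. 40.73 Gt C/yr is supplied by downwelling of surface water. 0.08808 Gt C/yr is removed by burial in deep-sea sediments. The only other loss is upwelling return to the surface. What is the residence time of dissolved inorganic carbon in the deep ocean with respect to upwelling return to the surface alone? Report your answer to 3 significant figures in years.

At steady state ΣF_in = ΣF_out.
ΣF_in = 40.730 Gt C/yr.
Upwelling return to the surface flux = ΣF_in − (0.08808) = 40.730 − 0.08808 = 40.64 Gt C/yr.
τ = M / F = 36040 / 40.64 = 886.8 yr.

887 yr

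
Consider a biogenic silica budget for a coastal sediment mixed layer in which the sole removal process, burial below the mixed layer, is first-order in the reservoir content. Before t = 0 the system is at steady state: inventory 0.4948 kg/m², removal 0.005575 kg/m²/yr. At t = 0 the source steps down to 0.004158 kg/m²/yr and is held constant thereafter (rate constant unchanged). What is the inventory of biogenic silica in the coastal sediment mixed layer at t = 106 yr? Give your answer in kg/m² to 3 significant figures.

0.407 kg/m²

Residence time τ = M₀/F₀ = 88.75 yr. The eventual steady state is M_∞ = M₀·(F₁/F₀) = 0.4948 × 0.004158/0.005575 = 0.36904 kg/m².
The anomaly ΔM(t) = M(t) − M_∞ decays as ΔM₀·e^(−t/τ) with ΔM₀ = 0.4948 − 0.36904 = 0.1258 kg/m².
At t = 106 yr, e^(−t/τ) = e^(−1.194) = 0.3029, so ΔM = 0.03809 kg/m² and M = 0.36904 + 0.03809 = 0.40713 kg/m².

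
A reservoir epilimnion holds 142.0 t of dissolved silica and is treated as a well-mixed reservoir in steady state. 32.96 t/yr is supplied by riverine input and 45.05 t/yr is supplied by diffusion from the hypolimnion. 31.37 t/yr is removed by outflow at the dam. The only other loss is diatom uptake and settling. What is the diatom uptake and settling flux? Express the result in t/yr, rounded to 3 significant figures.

46.6 t/yr

At steady state ΣF_in = ΣF_out.
ΣF_in = 32.96 + 45.05 = 78.010 t/yr.
Diatom uptake and settling flux = ΣF_in − (31.37) = 78.010 − 31.37 = 46.64 t/yr.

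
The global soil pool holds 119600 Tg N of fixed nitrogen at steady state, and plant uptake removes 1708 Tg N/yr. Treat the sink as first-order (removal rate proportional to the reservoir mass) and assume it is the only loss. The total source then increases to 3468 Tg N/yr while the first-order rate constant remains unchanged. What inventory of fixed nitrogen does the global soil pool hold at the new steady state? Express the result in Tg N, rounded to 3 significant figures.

243000 Tg N

Rate constant k = F/M = 1708 / 119600 = 0.01428 yr⁻¹.
At the new steady state, source = k·M_new ⇒ M_new = 3468 / 0.01428 = 242800 Tg N.
(Equivalently M_new = M × F_new/F_old = 119600 × 3468/1708.)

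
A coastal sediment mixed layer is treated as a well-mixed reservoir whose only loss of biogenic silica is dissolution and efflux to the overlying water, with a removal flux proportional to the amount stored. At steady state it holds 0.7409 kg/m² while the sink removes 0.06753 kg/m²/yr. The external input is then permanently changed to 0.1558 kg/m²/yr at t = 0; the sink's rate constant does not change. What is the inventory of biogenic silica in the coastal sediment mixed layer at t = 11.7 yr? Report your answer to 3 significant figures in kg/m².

1.38 kg/m²

Residence time τ = M₀/F₀ = 10.97 yr. The eventual steady state is M_∞ = M₀·(F₁/F₀) = 0.7409 × 0.1558/0.06753 = 1.7093 kg/m².
The anomaly ΔM(t) = M(t) − M_∞ decays as ΔM₀·e^(−t/τ) with ΔM₀ = 0.7409 − 1.7093 = −0.9684 kg/m².
At t = 11.7 yr, e^(−t/τ) = e^(−1.066) = 0.3442, so ΔM = −0.3334 kg/m² and M = 1.7093 − 0.3334 = 1.3760 kg/m².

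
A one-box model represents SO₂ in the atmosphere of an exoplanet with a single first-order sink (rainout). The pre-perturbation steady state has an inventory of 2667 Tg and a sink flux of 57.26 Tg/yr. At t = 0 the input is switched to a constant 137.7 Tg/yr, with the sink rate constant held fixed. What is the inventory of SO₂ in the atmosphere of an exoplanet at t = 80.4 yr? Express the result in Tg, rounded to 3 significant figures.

5750 Tg

τ = M₀/F₀ = 2667/57.26 = 46.58 yr; rate constant k = 1/τ.
New steady state M_∞ = F₁/k = F₁·τ = 137.7 × 46.58 = 6413.7 Tg.
M(t) = M_∞ + (M₀ − M_∞)·e^(−t/τ); t/τ = 80.4/46.58 = 1.726, so e^(−t/τ) = 0.1780.
M(t) = 6413.7 − 3747 × 0.1780 = 5746.9 Tg.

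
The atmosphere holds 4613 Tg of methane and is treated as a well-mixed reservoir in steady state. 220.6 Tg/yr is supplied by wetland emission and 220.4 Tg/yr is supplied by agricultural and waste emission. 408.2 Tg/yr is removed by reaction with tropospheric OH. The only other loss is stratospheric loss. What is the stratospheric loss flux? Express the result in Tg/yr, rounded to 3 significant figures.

32.8 Tg/yr

At steady state ΣF_in = ΣF_out.
ΣF_in = 220.6 + 220.4 = 441.00 Tg/yr.
Stratospheric loss flux = ΣF_in − (408.2) = 441.00 − 408.2 = 32.80 Tg/yr.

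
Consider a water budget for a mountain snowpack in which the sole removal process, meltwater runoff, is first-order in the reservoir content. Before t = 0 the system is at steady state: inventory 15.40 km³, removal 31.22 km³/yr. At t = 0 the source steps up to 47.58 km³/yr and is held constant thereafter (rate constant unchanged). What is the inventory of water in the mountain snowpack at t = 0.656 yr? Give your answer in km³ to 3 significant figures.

21.3 km³

τ = M₀/F₀ = 15.40/31.22 = 0.4933 yr; rate constant k = 1/τ.
New steady state M_∞ = F₁/k = F₁·τ = 47.58 × 0.4933 = 23.470 km³.
M(t) = M_∞ + (M₀ − M_∞)·e^(−t/τ); t/τ = 0.656/0.4933 = 1.330, so e^(−t/τ) = 0.2645.
M(t) = 23.470 − 8.070 × 0.2645 = 21.335 km³.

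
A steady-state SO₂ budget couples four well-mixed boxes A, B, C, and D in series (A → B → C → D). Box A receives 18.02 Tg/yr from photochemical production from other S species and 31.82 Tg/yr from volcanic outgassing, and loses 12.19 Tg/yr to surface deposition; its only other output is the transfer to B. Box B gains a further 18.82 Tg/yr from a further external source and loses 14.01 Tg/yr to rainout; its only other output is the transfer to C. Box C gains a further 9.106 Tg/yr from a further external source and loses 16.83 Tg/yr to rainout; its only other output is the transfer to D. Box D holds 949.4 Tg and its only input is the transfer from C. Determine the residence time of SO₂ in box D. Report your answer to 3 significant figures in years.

27.3 yr

Box A: F(A→B) = (18.02 + 31.82) − 12.19 = 37.650 Tg/yr.
Box B: F(B→C) = (37.650 + 18.82) − 14.01 = 42.460 Tg/yr.
Box C: F(C→D) = (42.460 + 9.106) − 16.83 = 34.736 Tg/yr.
Box D throughput = its input = 34.736 Tg/yr; τ = 949.4 / 34.736 = 27.33 yr.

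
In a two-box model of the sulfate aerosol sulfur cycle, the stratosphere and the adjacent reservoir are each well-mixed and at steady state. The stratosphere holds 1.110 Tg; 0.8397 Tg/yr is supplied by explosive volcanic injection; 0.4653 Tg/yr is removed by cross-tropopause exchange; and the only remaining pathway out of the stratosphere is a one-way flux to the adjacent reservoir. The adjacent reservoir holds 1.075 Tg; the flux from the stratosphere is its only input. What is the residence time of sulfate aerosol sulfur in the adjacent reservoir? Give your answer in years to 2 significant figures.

2.9 yr

Balance the stratosphere: ΣF_in = 0.83970 Tg/yr.
Flux to the adjacent reservoir = ΣF_in − (0.4653) = 0.37440 Tg/yr.
At steady state the output of the adjacent reservoir equals its input, 0.37440 Tg/yr.
τ = M / F = 1.075 / 0.37440 = 2.871 yr.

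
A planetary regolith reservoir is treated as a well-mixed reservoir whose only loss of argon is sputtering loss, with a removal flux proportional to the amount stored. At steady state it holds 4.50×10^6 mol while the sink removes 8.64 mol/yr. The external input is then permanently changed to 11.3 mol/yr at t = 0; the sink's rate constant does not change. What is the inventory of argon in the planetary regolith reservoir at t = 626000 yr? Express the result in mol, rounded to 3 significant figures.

5.47×10^6 mol

τ = M₀/F₀ = 4.50×10^6/8.64 = 520800 yr; rate constant k = 1/τ.
New steady state M_∞ = F₁/k = F₁·τ = 11.3 × 520800 = 5.8854×10^6 mol.
M(t) = M_∞ + (M₀ − M_∞)·e^(−t/τ); t/τ = 626000/520800 = 1.202, so e^(−t/τ) = 0.3006.
M(t) = 5.8854×10^6 − 1.385×10^6 × 0.3006 = 5.4689×10^6 mol.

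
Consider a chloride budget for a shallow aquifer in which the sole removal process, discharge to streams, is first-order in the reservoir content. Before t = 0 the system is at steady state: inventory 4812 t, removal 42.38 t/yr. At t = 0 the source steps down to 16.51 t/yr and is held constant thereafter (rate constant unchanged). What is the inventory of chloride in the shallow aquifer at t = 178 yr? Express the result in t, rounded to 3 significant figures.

2490 t

τ = M₀/F₀ = 4812/42.38 = 113.5 yr; rate constant k = 1/τ.
New steady state M_∞ = F₁/k = F₁·τ = 16.51 × 113.5 = 1874.6 t.
M(t) = M_∞ + (M₀ − M_∞)·e^(−t/τ); t/τ = 178/113.5 = 1.568, so e^(−t/τ) = 0.2085.
M(t) = 1874.6 + 2937 × 0.2085 = 2487.1 t.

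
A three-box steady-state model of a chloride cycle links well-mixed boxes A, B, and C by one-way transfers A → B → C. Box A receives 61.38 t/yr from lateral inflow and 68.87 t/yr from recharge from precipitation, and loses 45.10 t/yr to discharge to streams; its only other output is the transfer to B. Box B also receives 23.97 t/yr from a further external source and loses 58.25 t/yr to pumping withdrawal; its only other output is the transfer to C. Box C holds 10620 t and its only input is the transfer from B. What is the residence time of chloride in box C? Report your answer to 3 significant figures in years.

Box A: F(A→B) = (61.38 + 68.87) − 45.10 = 85.150 t/yr.
Box B: F(B→C) = (85.150 + 23.97) − 58.25 = 50.870 t/yr.
Box C throughput = its input = 50.870 t/yr; τ = 10620 / 50.870 = 208.8 yr.

209 yr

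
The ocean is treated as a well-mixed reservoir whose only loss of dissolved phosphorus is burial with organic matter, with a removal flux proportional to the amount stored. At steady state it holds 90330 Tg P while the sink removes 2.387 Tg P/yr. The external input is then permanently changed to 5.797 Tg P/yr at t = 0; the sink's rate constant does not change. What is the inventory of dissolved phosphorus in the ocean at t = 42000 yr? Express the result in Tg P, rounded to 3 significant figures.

τ = M₀/F₀ = 90330/2.387 = 37840 yr; rate constant k = 1/τ.
New steady state M_∞ = F₁/k = F₁·τ = 5.797 × 37840 = 219370 Tg P.
M(t) = M_∞ + (M₀ − M_∞)·e^(−t/τ); t/τ = 42000/37840 = 1.110, so e^(−t/τ) = 0.3296.
M(t) = 219370 − 129000 × 0.3296 = 176840 Tg P.

177000 Tg P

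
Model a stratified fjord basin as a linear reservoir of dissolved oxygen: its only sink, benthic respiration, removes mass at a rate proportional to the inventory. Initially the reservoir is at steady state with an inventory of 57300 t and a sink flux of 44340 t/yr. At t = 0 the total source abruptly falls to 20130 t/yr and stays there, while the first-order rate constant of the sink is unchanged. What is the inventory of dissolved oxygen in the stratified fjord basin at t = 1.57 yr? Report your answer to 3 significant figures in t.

35300 t

Residence time τ = M₀/F₀ = 1.292 yr. The eventual steady state is M_∞ = M₀·(F₁/F₀) = 57300 × 20130/44340 = 26014 t.
The anomaly ΔM(t) = M(t) − M_∞ decays as ΔM₀·e^(−t/τ) with ΔM₀ = 57300 − 26014 = 31290 t.
At t = 1.57 yr, e^(−t/τ) = e^(−1.215) = 0.2967, so ΔM = 9284 t and M = 26014 + 9284 = 35298 t.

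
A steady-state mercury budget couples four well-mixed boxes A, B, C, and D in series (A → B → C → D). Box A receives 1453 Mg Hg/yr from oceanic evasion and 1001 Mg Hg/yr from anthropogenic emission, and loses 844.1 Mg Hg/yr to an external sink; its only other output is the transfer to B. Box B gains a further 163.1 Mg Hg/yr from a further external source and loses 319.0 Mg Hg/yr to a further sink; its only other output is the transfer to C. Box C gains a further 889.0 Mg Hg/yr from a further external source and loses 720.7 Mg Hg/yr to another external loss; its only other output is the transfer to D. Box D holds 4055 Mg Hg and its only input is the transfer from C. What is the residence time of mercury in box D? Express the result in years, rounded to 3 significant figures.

2.50 yr

Box A: F(A→B) = (1453 + 1001) − 844.1 = 1609.9 Mg Hg/yr.
Box B: F(B→C) = (1609.9 + 163.1) − 319.0 = 1454.0 Mg Hg/yr.
Box C: F(C→D) = (1454.0 + 889.0) − 720.7 = 1622.3 Mg Hg/yr.
Box D throughput = its input = 1622.3 Mg Hg/yr; τ = 4055 / 1622.3 = 2.500 yr.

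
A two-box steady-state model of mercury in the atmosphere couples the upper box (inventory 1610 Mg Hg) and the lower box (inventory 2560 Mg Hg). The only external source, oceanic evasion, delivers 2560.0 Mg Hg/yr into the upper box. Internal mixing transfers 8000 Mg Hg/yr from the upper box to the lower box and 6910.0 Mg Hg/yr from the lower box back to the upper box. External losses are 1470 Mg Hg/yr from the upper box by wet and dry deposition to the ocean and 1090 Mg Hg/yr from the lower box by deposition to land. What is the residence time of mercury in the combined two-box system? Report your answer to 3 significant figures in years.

1.63 yr

Residence time in the combined system uses the total inventory and the total *external* removal — internal exchanges between the two boxes cancel.
M_total = 1610 + 2560 = 4170.0 Mg Hg.
ΣF_external_out = 1470 + 1090 = 2560.0 Mg Hg/yr.
τ = M_total / ΣF_ext = 4170.0 / 2560.0 = 1.629 yr.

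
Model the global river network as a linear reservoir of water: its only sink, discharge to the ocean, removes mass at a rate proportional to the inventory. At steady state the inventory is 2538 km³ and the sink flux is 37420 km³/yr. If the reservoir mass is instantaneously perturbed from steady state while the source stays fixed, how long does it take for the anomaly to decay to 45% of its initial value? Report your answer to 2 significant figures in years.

For a linear reservoir the anomaly decays as exp(−t/τ) with τ = M/F = 2538/37420 = 0.06782 yr.
exp(−t/τ) = 0.45 ⇒ t = −τ ln(0.45) = 0.06782 × 0.7985 = 0.05416 yr.

0.054 yr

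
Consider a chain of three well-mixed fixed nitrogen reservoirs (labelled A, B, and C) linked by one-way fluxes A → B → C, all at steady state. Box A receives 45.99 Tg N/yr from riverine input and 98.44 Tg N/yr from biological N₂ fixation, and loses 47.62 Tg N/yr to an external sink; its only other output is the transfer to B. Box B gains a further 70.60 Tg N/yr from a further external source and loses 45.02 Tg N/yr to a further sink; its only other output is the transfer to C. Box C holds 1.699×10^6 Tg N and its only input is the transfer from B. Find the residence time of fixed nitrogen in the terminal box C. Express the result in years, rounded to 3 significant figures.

13900 yr

Box A: F(A→B) = (45.99 + 98.44) − 47.62 = 96.810 Tg N/yr.
Box B: F(B→C) = (96.810 + 70.60) − 45.02 = 122.39 Tg N/yr.
Box C throughput = its input = 122.39 Tg N/yr; τ = 1.699×10^6 / 122.39 = 13880 yr.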